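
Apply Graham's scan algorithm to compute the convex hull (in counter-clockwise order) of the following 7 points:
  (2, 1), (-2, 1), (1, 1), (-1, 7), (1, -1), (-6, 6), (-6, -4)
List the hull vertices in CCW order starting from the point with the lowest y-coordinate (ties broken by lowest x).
Hull (CCW) = [(-6, -4), (1, -1), (2, 1), (-1, 7), (-6, 6)]

Graham scan procedure:
  1. Find the pivot p₀ = point with lowest y (tie → lowest x): (-6, -4).
  2. Sort the remaining points by polar angle around p₀.
  3. Walk through sorted points, maintaining a stack; pop the top while the last three entries make a non-left turn (cross product ≤ 0).
  4. Final stack is the convex hull in CCW order: (-6, -4), (1, -1), (2, 1), (-1, 7), (-6, 6).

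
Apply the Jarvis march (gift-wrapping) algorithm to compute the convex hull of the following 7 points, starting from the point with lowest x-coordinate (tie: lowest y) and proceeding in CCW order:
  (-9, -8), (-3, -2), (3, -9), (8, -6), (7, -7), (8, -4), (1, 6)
Hull (CCW) = [(-9, -8), (3, -9), (7, -7), (8, -6), (8, -4), (1, 6)]

Jarvis march: at each step, from the current hull vertex p, select the next vertex q as the point such that every other point lies strictly to the left of (or on) the directed line p → q. (Equivalently: for every other point r, the cross product (q − p) × (r − p) ≥ 0.)
Starting point (lowest x, tie lowest y): (-9, -8). Wrap until returning to start. Resulting hull: (-9, -8), (3, -9), (7, -7), (8, -6), (8, -4), (1, 6).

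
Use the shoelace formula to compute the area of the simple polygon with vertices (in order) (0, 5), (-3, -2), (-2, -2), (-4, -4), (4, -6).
Area = 77/2

Shoelace formula: Area = (1/2) |Σ_i (x_i · y_{i+1} − x_{i+1} · y_i)| (indices mod n). Compute each cross term:
  (0)(-2) − (-3)(5) = 15
  (-3)(-2) − (-2)(-2) = 2
  (-2)(-4) − (-4)(-2) = 0
  (-4)(-6) − (4)(-4) = 40
  (4)(5) − (0)(-6) = 20
Sum = 77, so (signed) Area = 77/2 = 77/2, |Area| = 77/2.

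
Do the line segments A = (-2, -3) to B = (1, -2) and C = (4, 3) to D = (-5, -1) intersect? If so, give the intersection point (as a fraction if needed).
No (intersection of containing lines falls outside at least one segment)

Parametrize and solve: t = -10, s = 4. At least one of these is outside [0, 1], so the segments do not intersect.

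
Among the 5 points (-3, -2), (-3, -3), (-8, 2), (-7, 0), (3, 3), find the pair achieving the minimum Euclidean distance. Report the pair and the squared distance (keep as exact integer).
Pair = ((-3, -2), (-3, -3)); squared distance = 1

Compute all C(5, 2) = 10 pairwise squared distances (x_i − x_j)² + (y_i − y_j)². The minimum is 1, attained by the pair ((-3, -2), (-3, -3)).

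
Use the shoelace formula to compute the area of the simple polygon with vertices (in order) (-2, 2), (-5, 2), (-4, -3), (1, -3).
Area = 20

Shoelace formula: Area = (1/2) |Σ_i (x_i · y_{i+1} − x_{i+1} · y_i)| (indices mod n). Compute each cross term:
  (-2)(2) − (-5)(2) = 6
  (-5)(-3) − (-4)(2) = 23
  (-4)(-3) − (1)(-3) = 15
  (1)(2) − (-2)(-3) = -4
Sum = 40, so (signed) Area = 40/2 = 20, |Area| = 20.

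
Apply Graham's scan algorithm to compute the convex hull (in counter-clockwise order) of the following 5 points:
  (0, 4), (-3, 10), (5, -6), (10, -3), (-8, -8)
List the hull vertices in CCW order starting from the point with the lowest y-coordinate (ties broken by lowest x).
Hull (CCW) = [(-8, -8), (5, -6), (10, -3), (-3, 10)]

Graham scan procedure:
  1. Find the pivot p₀ = point with lowest y (tie → lowest x): (-8, -8).
  2. Sort the remaining points by polar angle around p₀.
  3. Walk through sorted points, maintaining a stack; pop the top while the last three entries make a non-left turn (cross product ≤ 0).
  4. Final stack is the convex hull in CCW order: (-8, -8), (5, -6), (10, -3), (-3, 10).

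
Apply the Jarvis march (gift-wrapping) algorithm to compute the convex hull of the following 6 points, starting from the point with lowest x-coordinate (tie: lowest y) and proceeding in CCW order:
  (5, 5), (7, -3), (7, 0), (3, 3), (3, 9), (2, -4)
Hull (CCW) = [(2, -4), (7, -3), (7, 0), (5, 5), (3, 9)]

Jarvis march: at each step, from the current hull vertex p, select the next vertex q as the point such that every other point lies strictly to the left of (or on) the directed line p → q. (Equivalently: for every other point r, the cross product (q − p) × (r − p) ≥ 0.)
Starting point (lowest x, tie lowest y): (2, -4). Wrap until returning to start. Resulting hull: (2, -4), (7, -3), (7, 0), (5, 5), (3, 9).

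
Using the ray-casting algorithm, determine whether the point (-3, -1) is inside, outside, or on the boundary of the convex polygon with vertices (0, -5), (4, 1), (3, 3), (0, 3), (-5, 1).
The point (-3, -1) lies strictly inside the polygon

Cast a horizontal ray to the right from the query point and count how many polygon edges it crosses (each edge strictly once or zero times, handled with the usual half-open convention). 
Parity of crossings → odd ⇒ inside.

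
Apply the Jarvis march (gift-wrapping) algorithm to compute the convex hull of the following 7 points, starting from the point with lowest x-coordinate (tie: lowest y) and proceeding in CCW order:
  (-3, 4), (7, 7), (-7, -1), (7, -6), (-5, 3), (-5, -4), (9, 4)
Hull (CCW) = [(-7, -1), (-5, -4), (7, -6), (9, 4), (7, 7), (-3, 4), (-5, 3)]

Jarvis march: at each step, from the current hull vertex p, select the next vertex q as the point such that every other point lies strictly to the left of (or on) the directed line p → q. (Equivalently: for every other point r, the cross product (q − p) × (r − p) ≥ 0.)
Starting point (lowest x, tie lowest y): (-7, -1). Wrap until returning to start. Resulting hull: (-7, -1), (-5, -4), (7, -6), (9, 4), (7, 7), (-3, 4), (-5, 3).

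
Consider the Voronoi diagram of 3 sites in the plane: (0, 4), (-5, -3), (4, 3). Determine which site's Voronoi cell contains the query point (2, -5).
Nearest site = (-5, -3)

The Voronoi cell of site s contains exactly those query points closer to s than to any other site. Compute squared distances from q = (2, -5) to each site:
  (-5 − 2)² + (-3 − -5)² = 53
  (4 − 2)² + (3 − -5)² = 68
  (0 − 2)² + (4 − -5)² = 85
Minimum is attained by (-5, -3), so q lies in its Voronoi cell.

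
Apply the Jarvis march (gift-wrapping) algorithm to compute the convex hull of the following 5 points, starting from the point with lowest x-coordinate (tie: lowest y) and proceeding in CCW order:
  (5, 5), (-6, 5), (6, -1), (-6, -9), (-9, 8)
Hull (CCW) = [(-9, 8), (-6, -9), (6, -1), (5, 5)]

Jarvis march: at each step, from the current hull vertex p, select the next vertex q as the point such that every other point lies strictly to the left of (or on) the directed line p → q. (Equivalently: for every other point r, the cross product (q − p) × (r − p) ≥ 0.)
Starting point (lowest x, tie lowest y): (-9, 8). Wrap until returning to start. Resulting hull: (-9, 8), (-6, -9), (6, -1), (5, 5).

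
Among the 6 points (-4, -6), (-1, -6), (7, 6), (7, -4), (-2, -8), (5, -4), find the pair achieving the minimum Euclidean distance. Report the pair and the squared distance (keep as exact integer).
Pair = ((7, -4), (5, -4)); squared distance = 4

Compute all C(6, 2) = 15 pairwise squared distances (x_i − x_j)² + (y_i − y_j)². The minimum is 4, attained by the pair ((7, -4), (5, -4)).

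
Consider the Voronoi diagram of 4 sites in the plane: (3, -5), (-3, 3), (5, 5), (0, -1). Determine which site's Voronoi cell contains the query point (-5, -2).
Nearest site = (0, -1)

The Voronoi cell of site s contains exactly those query points closer to s than to any other site. Compute squared distances from q = (-5, -2) to each site:
  (0 − -5)² + (-1 − -2)² = 26
  (-3 − -5)² + (3 − -2)² = 29
  (3 − -5)² + (-5 − -2)² = 73
  (5 − -5)² + (5 − -2)² = 149
Minimum is attained by (0, -1), so q lies in its Voronoi cell.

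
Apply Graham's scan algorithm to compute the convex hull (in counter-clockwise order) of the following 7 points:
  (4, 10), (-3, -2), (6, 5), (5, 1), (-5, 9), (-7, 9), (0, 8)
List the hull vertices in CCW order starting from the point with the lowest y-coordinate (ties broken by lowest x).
Hull (CCW) = [(-3, -2), (5, 1), (6, 5), (4, 10), (-7, 9)]

Graham scan procedure:
  1. Find the pivot p₀ = point with lowest y (tie → lowest x): (-3, -2).
  2. Sort the remaining points by polar angle around p₀.
  3. Walk through sorted points, maintaining a stack; pop the top while the last three entries make a non-left turn (cross product ≤ 0).
  4. Final stack is the convex hull in CCW order: (-3, -2), (5, 1), (6, 5), (4, 10), (-7, 9).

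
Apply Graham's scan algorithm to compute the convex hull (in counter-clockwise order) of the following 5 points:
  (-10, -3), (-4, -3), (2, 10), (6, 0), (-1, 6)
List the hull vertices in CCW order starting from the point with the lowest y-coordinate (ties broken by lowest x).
Hull (CCW) = [(-10, -3), (-4, -3), (6, 0), (2, 10)]

Graham scan procedure:
  1. Find the pivot p₀ = point with lowest y (tie → lowest x): (-10, -3).
  2. Sort the remaining points by polar angle around p₀.
  3. Walk through sorted points, maintaining a stack; pop the top while the last three entries make a non-left turn (cross product ≤ 0).
  4. Final stack is the convex hull in CCW order: (-10, -3), (-4, -3), (6, 0), (2, 10).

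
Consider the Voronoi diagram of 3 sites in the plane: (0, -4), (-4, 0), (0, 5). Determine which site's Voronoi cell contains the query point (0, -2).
Nearest site = (0, -4)

The Voronoi cell of site s contains exactly those query points closer to s than to any other site. Compute squared distances from q = (0, -2) to each site:
  (0 − 0)² + (-4 − -2)² = 4
  (-4 − 0)² + (0 − -2)² = 20
  (0 − 0)² + (5 − -2)² = 49
Minimum is attained by (0, -4), so q lies in its Voronoi cell.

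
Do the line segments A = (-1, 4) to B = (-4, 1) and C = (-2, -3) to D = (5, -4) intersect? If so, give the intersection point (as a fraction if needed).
No (intersection of containing lines falls outside at least one segment)

Parametrize and solve: t = 25/12, s = -3/4. At least one of these is outside [0, 1], so the segments do not intersect.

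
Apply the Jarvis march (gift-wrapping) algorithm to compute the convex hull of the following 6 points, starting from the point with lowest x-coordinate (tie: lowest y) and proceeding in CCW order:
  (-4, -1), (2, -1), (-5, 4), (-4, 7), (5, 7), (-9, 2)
Hull (CCW) = [(-9, 2), (-4, -1), (2, -1), (5, 7), (-4, 7)]

Jarvis march: at each step, from the current hull vertex p, select the next vertex q as the point such that every other point lies strictly to the left of (or on) the directed line p → q. (Equivalently: for every other point r, the cross product (q − p) × (r − p) ≥ 0.)
Starting point (lowest x, tie lowest y): (-9, 2). Wrap until returning to start. Resulting hull: (-9, 2), (-4, -1), (2, -1), (5, 7), (-4, 7).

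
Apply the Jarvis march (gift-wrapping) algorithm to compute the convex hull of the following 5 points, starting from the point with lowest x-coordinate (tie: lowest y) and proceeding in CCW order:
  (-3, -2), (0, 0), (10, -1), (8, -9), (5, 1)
Hull (CCW) = [(-3, -2), (8, -9), (10, -1), (5, 1), (0, 0)]

Jarvis march: at each step, from the current hull vertex p, select the next vertex q as the point such that every other point lies strictly to the left of (or on) the directed line p → q. (Equivalently: for every other point r, the cross product (q − p) × (r − p) ≥ 0.)
Starting point (lowest x, tie lowest y): (-3, -2). Wrap until returning to start. Resulting hull: (-3, -2), (8, -9), (10, -1), (5, 1), (0, 0).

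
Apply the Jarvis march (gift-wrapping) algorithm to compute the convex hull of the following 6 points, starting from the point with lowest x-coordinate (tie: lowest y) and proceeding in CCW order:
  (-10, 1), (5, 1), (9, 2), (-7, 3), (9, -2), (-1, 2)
Hull (CCW) = [(-10, 1), (9, -2), (9, 2), (-7, 3)]

Jarvis march: at each step, from the current hull vertex p, select the next vertex q as the point such that every other point lies strictly to the left of (or on) the directed line p → q. (Equivalently: for every other point r, the cross product (q − p) × (r − p) ≥ 0.)
Starting point (lowest x, tie lowest y): (-10, 1). Wrap until returning to start. Resulting hull: (-10, 1), (9, -2), (9, 2), (-7, 3).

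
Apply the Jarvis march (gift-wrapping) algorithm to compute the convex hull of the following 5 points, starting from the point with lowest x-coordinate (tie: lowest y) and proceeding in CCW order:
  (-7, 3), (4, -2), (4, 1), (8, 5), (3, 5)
Hull (CCW) = [(-7, 3), (4, -2), (8, 5), (3, 5)]

Jarvis march: at each step, from the current hull vertex p, select the next vertex q as the point such that every other point lies strictly to the left of (or on) the directed line p → q. (Equivalently: for every other point r, the cross product (q − p) × (r − p) ≥ 0.)
Starting point (lowest x, tie lowest y): (-7, 3). Wrap until returning to start. Resulting hull: (-7, 3), (4, -2), (8, 5), (3, 5).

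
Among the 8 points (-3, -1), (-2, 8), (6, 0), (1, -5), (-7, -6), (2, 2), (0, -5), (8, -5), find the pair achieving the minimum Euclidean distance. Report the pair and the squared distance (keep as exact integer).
Pair = ((1, -5), (0, -5)); squared distance = 1

Compute all C(8, 2) = 28 pairwise squared distances (x_i − x_j)² + (y_i − y_j)². The minimum is 1, attained by the pair ((1, -5), (0, -5)).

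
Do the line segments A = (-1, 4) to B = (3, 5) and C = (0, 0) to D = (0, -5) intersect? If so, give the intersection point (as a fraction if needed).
No (intersection of containing lines falls outside at least one segment)

Parametrize and solve: t = 1/4, s = -17/20. At least one of these is outside [0, 1], so the segments do not intersect.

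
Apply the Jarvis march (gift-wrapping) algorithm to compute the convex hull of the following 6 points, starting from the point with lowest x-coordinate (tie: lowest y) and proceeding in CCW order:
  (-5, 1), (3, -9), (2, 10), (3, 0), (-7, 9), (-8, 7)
Hull (CCW) = [(-8, 7), (-5, 1), (3, -9), (3, 0), (2, 10), (-7, 9)]

Jarvis march: at each step, from the current hull vertex p, select the next vertex q as the point such that every other point lies strictly to the left of (or on) the directed line p → q. (Equivalently: for every other point r, the cross product (q − p) × (r − p) ≥ 0.)
Starting point (lowest x, tie lowest y): (-8, 7). Wrap until returning to start. Resulting hull: (-8, 7), (-5, 1), (3, -9), (3, 0), (2, 10), (-7, 9).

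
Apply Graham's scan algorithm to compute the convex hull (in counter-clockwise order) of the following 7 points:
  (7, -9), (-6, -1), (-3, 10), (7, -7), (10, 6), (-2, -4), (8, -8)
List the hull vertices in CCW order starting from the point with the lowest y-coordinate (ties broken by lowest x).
Hull (CCW) = [(7, -9), (8, -8), (10, 6), (-3, 10), (-6, -1), (-2, -4)]

Graham scan procedure:
  1. Find the pivot p₀ = point with lowest y (tie → lowest x): (7, -9).
  2. Sort the remaining points by polar angle around p₀.
  3. Walk through sorted points, maintaining a stack; pop the top while the last three entries make a non-left turn (cross product ≤ 0).
  4. Final stack is the convex hull in CCW order: (7, -9), (8, -8), (10, 6), (-3, 10), (-6, -1), (-2, -4).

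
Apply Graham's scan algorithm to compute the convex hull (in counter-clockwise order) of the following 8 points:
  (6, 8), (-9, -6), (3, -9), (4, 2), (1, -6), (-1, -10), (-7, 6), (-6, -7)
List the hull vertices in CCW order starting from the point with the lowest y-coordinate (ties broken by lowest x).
Hull (CCW) = [(-1, -10), (3, -9), (6, 8), (-7, 6), (-9, -6)]

Graham scan procedure:
  1. Find the pivot p₀ = point with lowest y (tie → lowest x): (-1, -10).
  2. Sort the remaining points by polar angle around p₀.
  3. Walk through sorted points, maintaining a stack; pop the top while the last three entries make a non-left turn (cross product ≤ 0).
  4. Final stack is the convex hull in CCW order: (-1, -10), (3, -9), (6, 8), (-7, 6), (-9, -6).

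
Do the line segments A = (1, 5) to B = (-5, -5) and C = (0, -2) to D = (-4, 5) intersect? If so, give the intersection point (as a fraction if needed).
Yes; intersection at (-64/41, 30/41) (t = 35/82 on AB, s = 16/41 on CD)

Parametrize AB as A + t(B − A) = (1 + -6 t, 5 + -10 t) and CD as C + s(D − C) = (0 + -4 s, -2 + 7 s). Solve the linear system for (t, s). Determinant = 82 ≠ 0, so a unique intersection of the containing lines exists. Solution: t = 35/82, s = 16/41 — both in [0, 1], so the segments cross. Intersection point: (-64/41, 30/41).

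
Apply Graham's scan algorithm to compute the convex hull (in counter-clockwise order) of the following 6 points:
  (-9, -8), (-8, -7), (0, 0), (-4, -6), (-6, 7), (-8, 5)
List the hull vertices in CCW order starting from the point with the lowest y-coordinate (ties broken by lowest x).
Hull (CCW) = [(-9, -8), (-4, -6), (0, 0), (-6, 7), (-8, 5)]

Graham scan procedure:
  1. Find the pivot p₀ = point with lowest y (tie → lowest x): (-9, -8).
  2. Sort the remaining points by polar angle around p₀.
  3. Walk through sorted points, maintaining a stack; pop the top while the last three entries make a non-left turn (cross product ≤ 0).
  4. Final stack is the convex hull in CCW order: (-9, -8), (-4, -6), (0, 0), (-6, 7), (-8, 5).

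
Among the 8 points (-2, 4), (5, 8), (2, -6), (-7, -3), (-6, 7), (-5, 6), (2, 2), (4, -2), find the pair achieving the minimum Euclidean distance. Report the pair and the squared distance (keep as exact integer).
Pair = ((-6, 7), (-5, 6)); squared distance = 2

Compute all C(8, 2) = 28 pairwise squared distances (x_i − x_j)² + (y_i − y_j)². The minimum is 2, attained by the pair ((-6, 7), (-5, 6)).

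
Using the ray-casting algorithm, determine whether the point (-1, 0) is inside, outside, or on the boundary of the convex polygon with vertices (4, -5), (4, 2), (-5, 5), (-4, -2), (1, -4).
The point (-1, 0) lies strictly inside the polygon

Cast a horizontal ray to the right from the query point and count how many polygon edges it crosses (each edge strictly once or zero times, handled with the usual half-open convention). 
Parity of crossings → odd ⇒ inside.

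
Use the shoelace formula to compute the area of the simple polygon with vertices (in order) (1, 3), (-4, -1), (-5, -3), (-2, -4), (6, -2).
Area = 40

Shoelace formula: Area = (1/2) |Σ_i (x_i · y_{i+1} − x_{i+1} · y_i)| (indices mod n). Compute each cross term:
  (1)(-1) − (-4)(3) = 11
  (-4)(-3) − (-5)(-1) = 7
  (-5)(-4) − (-2)(-3) = 14
  (-2)(-2) − (6)(-4) = 28
  (6)(3) − (1)(-2) = 20
Sum = 80, so (signed) Area = 80/2 = 40, |Area| = 40.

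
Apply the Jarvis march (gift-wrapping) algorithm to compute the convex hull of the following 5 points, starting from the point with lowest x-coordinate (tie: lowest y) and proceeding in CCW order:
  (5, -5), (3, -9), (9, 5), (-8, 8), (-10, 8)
Hull (CCW) = [(-10, 8), (3, -9), (5, -5), (9, 5), (-8, 8)]

Jarvis march: at each step, from the current hull vertex p, select the next vertex q as the point such that every other point lies strictly to the left of (or on) the directed line p → q. (Equivalently: for every other point r, the cross product (q − p) × (r − p) ≥ 0.)
Starting point (lowest x, tie lowest y): (-10, 8). Wrap until returning to start. Resulting hull: (-10, 8), (3, -9), (5, -5), (9, 5), (-8, 8).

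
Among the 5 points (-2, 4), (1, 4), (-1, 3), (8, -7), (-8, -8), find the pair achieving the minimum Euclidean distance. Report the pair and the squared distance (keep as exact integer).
Pair = ((-2, 4), (-1, 3)); squared distance = 2

Compute all C(5, 2) = 10 pairwise squared distances (x_i − x_j)² + (y_i − y_j)². The minimum is 2, attained by the pair ((-2, 4), (-1, 3)).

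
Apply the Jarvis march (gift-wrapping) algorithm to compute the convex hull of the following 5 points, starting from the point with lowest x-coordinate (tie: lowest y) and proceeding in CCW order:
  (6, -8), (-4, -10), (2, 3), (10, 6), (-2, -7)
Hull (CCW) = [(-4, -10), (6, -8), (10, 6), (2, 3)]

Jarvis march: at each step, from the current hull vertex p, select the next vertex q as the point such that every other point lies strictly to the left of (or on) the directed line p → q. (Equivalently: for every other point r, the cross product (q − p) × (r − p) ≥ 0.)
Starting point (lowest x, tie lowest y): (-4, -10). Wrap until returning to start. Resulting hull: (-4, -10), (6, -8), (10, 6), (2, 3).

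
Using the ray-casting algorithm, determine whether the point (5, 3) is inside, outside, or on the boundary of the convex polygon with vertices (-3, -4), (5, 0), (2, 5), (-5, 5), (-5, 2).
The point (5, 3) lies strictly outside the polygon

Cast a horizontal ray to the right from the query point and count how many polygon edges it crosses (each edge strictly once or zero times, handled with the usual half-open convention). 
Parity of crossings → even ⇒ outside.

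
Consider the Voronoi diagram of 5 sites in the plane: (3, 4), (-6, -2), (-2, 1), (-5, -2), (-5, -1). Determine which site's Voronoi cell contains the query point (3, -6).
Nearest site = (-2, 1)

The Voronoi cell of site s contains exactly those query points closer to s than to any other site. Compute squared distances from q = (3, -6) to each site:
  (-2 − 3)² + (1 − -6)² = 74
  (-5 − 3)² + (-2 − -6)² = 80
  (-5 − 3)² + (-1 − -6)² = 89
  (-6 − 3)² + (-2 − -6)² = 97
  (3 − 3)² + (4 − -6)² = 100
Minimum is attained by (-2, 1), so q lies in its Voronoi cell.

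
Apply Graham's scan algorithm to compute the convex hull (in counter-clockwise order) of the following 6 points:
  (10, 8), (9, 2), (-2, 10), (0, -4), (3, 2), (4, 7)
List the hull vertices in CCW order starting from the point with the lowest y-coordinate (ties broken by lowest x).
Hull (CCW) = [(0, -4), (9, 2), (10, 8), (-2, 10)]

Graham scan procedure:
  1. Find the pivot p₀ = point with lowest y (tie → lowest x): (0, -4).
  2. Sort the remaining points by polar angle around p₀.
  3. Walk through sorted points, maintaining a stack; pop the top while the last three entries make a non-left turn (cross product ≤ 0).
  4. Final stack is the convex hull in CCW order: (0, -4), (9, 2), (10, 8), (-2, 10).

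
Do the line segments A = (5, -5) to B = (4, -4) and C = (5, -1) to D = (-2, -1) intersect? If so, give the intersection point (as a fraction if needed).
No (intersection of containing lines falls outside at least one segment)

Parametrize and solve: t = 4, s = 4/7. At least one of these is outside [0, 1], so the segments do not intersect.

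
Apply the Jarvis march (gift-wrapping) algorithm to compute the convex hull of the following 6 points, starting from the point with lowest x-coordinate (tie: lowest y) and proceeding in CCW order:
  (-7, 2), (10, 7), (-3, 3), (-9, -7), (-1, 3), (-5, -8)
Hull (CCW) = [(-9, -7), (-5, -8), (10, 7), (-7, 2)]

Jarvis march: at each step, from the current hull vertex p, select the next vertex q as the point such that every other point lies strictly to the left of (or on) the directed line p → q. (Equivalently: for every other point r, the cross product (q − p) × (r − p) ≥ 0.)
Starting point (lowest x, tie lowest y): (-9, -7). Wrap until returning to start. Resulting hull: (-9, -7), (-5, -8), (10, 7), (-7, 2).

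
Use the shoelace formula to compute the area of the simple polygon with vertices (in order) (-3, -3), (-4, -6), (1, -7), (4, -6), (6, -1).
Area = 73/2

Shoelace formula: Area = (1/2) |Σ_i (x_i · y_{i+1} − x_{i+1} · y_i)| (indices mod n). Compute each cross term:
  (-3)(-6) − (-4)(-3) = 6
  (-4)(-7) − (1)(-6) = 34
  (1)(-6) − (4)(-7) = 22
  (4)(-1) − (6)(-6) = 32
  (6)(-3) − (-3)(-1) = -21
Sum = 73, so (signed) Area = 73/2 = 73/2, |Area| = 73/2.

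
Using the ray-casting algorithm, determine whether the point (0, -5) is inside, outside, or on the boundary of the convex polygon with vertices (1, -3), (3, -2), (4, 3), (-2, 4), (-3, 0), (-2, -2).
The point (0, -5) lies strictly outside the polygon

Cast a horizontal ray to the right from the query point and count how many polygon edges it crosses (each edge strictly once or zero times, handled with the usual half-open convention). 
Parity of crossings → even ⇒ outside.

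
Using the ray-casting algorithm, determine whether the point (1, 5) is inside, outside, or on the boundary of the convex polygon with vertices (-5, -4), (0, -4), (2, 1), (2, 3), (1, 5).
The point (1, 5) lies on the polygon boundary

Boundary check: the query satisfies the collinearity and bounding-box conditions for some polygon edge, so it lies exactly on the boundary.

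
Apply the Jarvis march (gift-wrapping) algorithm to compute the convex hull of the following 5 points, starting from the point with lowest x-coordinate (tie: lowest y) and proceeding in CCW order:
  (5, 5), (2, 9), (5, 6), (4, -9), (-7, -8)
Hull (CCW) = [(-7, -8), (4, -9), (5, 5), (5, 6), (2, 9)]

Jarvis march: at each step, from the current hull vertex p, select the next vertex q as the point such that every other point lies strictly to the left of (or on) the directed line p → q. (Equivalently: for every other point r, the cross product (q − p) × (r − p) ≥ 0.)
Starting point (lowest x, tie lowest y): (-7, -8). Wrap until returning to start. Resulting hull: (-7, -8), (4, -9), (5, 5), (5, 6), (2, 9).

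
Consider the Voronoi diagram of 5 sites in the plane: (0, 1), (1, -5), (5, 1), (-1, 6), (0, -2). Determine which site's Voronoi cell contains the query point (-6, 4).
Nearest site = (-1, 6)

The Voronoi cell of site s contains exactly those query points closer to s than to any other site. Compute squared distances from q = (-6, 4) to each site:
  (-1 − -6)² + (6 − 4)² = 29
  (0 − -6)² + (1 − 4)² = 45
  (0 − -6)² + (-2 − 4)² = 72
  (1 − -6)² + (-5 − 4)² = 130
  (5 − -6)² + (1 − 4)² = 130
Minimum is attained by (-1, 6), so q lies in its Voronoi cell.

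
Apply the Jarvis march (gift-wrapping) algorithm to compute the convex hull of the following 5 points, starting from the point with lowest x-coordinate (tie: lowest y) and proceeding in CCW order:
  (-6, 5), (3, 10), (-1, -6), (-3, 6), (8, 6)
Hull (CCW) = [(-6, 5), (-1, -6), (8, 6), (3, 10)]

Jarvis march: at each step, from the current hull vertex p, select the next vertex q as the point such that every other point lies strictly to the left of (or on) the directed line p → q. (Equivalently: for every other point r, the cross product (q − p) × (r − p) ≥ 0.)
Starting point (lowest x, tie lowest y): (-6, 5). Wrap until returning to start. Resulting hull: (-6, 5), (-1, -6), (8, 6), (3, 10).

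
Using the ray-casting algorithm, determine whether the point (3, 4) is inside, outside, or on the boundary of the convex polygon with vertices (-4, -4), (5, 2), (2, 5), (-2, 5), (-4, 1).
The point (3, 4) lies on the polygon boundary

Boundary check: the query satisfies the collinearity and bounding-box conditions for some polygon edge, so it lies exactly on the boundary.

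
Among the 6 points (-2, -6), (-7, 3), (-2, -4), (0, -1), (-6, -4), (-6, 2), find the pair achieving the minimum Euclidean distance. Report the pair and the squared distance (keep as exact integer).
Pair = ((-7, 3), (-6, 2)); squared distance = 2

Compute all C(6, 2) = 15 pairwise squared distances (x_i − x_j)² + (y_i − y_j)². The minimum is 2, attained by the pair ((-7, 3), (-6, 2)).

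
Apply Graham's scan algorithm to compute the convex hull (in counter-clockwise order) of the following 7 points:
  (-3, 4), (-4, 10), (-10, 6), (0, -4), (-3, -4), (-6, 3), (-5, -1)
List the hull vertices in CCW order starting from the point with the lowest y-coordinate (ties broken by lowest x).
Hull (CCW) = [(-3, -4), (0, -4), (-4, 10), (-10, 6)]

Graham scan procedure:
  1. Find the pivot p₀ = point with lowest y (tie → lowest x): (-3, -4).
  2. Sort the remaining points by polar angle around p₀.
  3. Walk through sorted points, maintaining a stack; pop the top while the last three entries make a non-left turn (cross product ≤ 0).
  4. Final stack is the convex hull in CCW order: (-3, -4), (0, -4), (-4, 10), (-10, 6).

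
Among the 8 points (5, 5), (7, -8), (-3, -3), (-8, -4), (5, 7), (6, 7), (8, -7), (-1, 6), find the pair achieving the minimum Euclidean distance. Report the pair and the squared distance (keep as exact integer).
Pair = ((5, 7), (6, 7)); squared distance = 1

Compute all C(8, 2) = 28 pairwise squared distances (x_i − x_j)² + (y_i − y_j)². The minimum is 1, attained by the pair ((5, 7), (6, 7)).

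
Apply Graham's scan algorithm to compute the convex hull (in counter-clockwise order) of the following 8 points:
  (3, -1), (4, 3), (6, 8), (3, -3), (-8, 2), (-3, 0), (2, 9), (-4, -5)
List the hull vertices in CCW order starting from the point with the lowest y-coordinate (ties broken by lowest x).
Hull (CCW) = [(-4, -5), (3, -3), (6, 8), (2, 9), (-8, 2)]

Graham scan procedure:
  1. Find the pivot p₀ = point with lowest y (tie → lowest x): (-4, -5).
  2. Sort the remaining points by polar angle around p₀.
  3. Walk through sorted points, maintaining a stack; pop the top while the last three entries make a non-left turn (cross product ≤ 0).
  4. Final stack is the convex hull in CCW order: (-4, -5), (3, -3), (6, 8), (2, 9), (-8, 2).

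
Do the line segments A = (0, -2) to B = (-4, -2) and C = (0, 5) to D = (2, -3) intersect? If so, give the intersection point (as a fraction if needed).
No (intersection of containing lines falls outside at least one segment)

Parametrize and solve: t = -7/16, s = 7/8. At least one of these is outside [0, 1], so the segments do not intersect.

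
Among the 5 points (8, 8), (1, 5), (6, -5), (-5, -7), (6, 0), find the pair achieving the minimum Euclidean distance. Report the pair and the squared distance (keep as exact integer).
Pair = ((6, -5), (6, 0)); squared distance = 25

Compute all C(5, 2) = 10 pairwise squared distances (x_i − x_j)² + (y_i − y_j)². The minimum is 25, attained by the pair ((6, -5), (6, 0)).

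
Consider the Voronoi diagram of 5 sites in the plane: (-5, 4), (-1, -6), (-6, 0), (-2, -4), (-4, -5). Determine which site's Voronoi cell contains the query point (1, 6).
Nearest site = (-5, 4)

The Voronoi cell of site s contains exactly those query points closer to s than to any other site. Compute squared distances from q = (1, 6) to each site:
  (-5 − 1)² + (4 − 6)² = 40
  (-6 − 1)² + (0 − 6)² = 85
  (-2 − 1)² + (-4 − 6)² = 109
  (-4 − 1)² + (-5 − 6)² = 146
  (-1 − 1)² + (-6 − 6)² = 148
Minimum is attained by (-5, 4), so q lies in its Voronoi cell.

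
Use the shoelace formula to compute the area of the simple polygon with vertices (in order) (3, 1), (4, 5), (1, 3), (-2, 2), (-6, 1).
Area = 27/2

Shoelace formula: Area = (1/2) |Σ_i (x_i · y_{i+1} − x_{i+1} · y_i)| (indices mod n). Compute each cross term:
  (3)(5) − (4)(1) = 11
  (4)(3) − (1)(5) = 7
  (1)(2) − (-2)(3) = 8
  (-2)(1) − (-6)(2) = 10
  (-6)(1) − (3)(1) = -9
Sum = 27, so (signed) Area = 27/2 = 27/2, |Area| = 27/2.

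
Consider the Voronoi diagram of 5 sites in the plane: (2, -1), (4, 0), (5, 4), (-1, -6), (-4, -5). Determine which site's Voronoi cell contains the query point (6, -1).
Nearest site = (4, 0)

The Voronoi cell of site s contains exactly those query points closer to s than to any other site. Compute squared distances from q = (6, -1) to each site:
  (4 − 6)² + (0 − -1)² = 5
  (2 − 6)² + (-1 − -1)² = 16
  (5 − 6)² + (4 − -1)² = 26
  (-1 − 6)² + (-6 − -1)² = 74
  (-4 − 6)² + (-5 − -1)² = 116
Minimum is attained by (4, 0), so q lies in its Voronoi cell.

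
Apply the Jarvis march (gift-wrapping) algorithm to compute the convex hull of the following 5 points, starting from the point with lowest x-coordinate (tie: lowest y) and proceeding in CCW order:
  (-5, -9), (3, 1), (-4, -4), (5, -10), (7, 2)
Hull (CCW) = [(-5, -9), (5, -10), (7, 2), (3, 1), (-4, -4)]

Jarvis march: at each step, from the current hull vertex p, select the next vertex q as the point such that every other point lies strictly to the left of (or on) the directed line p → q. (Equivalently: for every other point r, the cross product (q − p) × (r − p) ≥ 0.)
Starting point (lowest x, tie lowest y): (-5, -9). Wrap until returning to start. Resulting hull: (-5, -9), (5, -10), (7, 2), (3, 1), (-4, -4).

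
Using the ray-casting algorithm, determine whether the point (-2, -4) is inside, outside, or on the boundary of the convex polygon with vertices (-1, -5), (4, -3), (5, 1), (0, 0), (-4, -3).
The point (-2, -4) lies strictly inside the polygon

Cast a horizontal ray to the right from the query point and count how many polygon edges it crosses (each edge strictly once or zero times, handled with the usual half-open convention). 
Parity of crossings → odd ⇒ inside.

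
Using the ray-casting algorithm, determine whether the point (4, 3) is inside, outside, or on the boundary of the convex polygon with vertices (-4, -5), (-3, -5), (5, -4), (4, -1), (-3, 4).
The point (4, 3) lies strictly outside the polygon

Cast a horizontal ray to the right from the query point and count how many polygon edges it crosses (each edge strictly once or zero times, handled with the usual half-open convention). 
Parity of crossings → even ⇒ outside.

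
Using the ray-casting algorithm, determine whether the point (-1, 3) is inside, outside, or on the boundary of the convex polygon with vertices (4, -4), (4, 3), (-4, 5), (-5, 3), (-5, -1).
The point (-1, 3) lies strictly inside the polygon

Cast a horizontal ray to the right from the query point and count how many polygon edges it crosses (each edge strictly once or zero times, handled with the usual half-open convention). 
Parity of crossings → odd ⇒ inside.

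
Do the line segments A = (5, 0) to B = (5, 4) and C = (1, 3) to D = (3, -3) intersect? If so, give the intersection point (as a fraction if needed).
No (intersection of containing lines falls outside at least one segment)

Parametrize and solve: t = -9/4, s = 2. At least one of these is outside [0, 1], so the segments do not intersect.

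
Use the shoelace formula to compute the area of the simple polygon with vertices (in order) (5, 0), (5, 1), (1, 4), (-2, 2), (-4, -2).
Area = 28

Shoelace formula: Area = (1/2) |Σ_i (x_i · y_{i+1} − x_{i+1} · y_i)| (indices mod n). Compute each cross term:
  (5)(1) − (5)(0) = 5
  (5)(4) − (1)(1) = 19
  (1)(2) − (-2)(4) = 10
  (-2)(-2) − (-4)(2) = 12
  (-4)(0) − (5)(-2) = 10
Sum = 56, so (signed) Area = 56/2 = 28, |Area| = 28.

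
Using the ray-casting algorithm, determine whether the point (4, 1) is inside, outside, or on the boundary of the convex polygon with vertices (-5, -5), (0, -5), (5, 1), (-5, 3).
The point (4, 1) lies strictly inside the polygon

Cast a horizontal ray to the right from the query point and count how many polygon edges it crosses (each edge strictly once or zero times, handled with the usual half-open convention). 
Parity of crossings → odd ⇒ inside.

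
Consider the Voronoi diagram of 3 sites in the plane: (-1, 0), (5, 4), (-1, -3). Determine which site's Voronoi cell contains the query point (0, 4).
Nearest site = (-1, 0)

The Voronoi cell of site s contains exactly those query points closer to s than to any other site. Compute squared distances from q = (0, 4) to each site:
  (-1 − 0)² + (0 − 4)² = 17
  (5 − 0)² + (4 − 4)² = 25
  (-1 − 0)² + (-3 − 4)² = 50
Minimum is attained by (-1, 0), so q lies in its Voronoi cell.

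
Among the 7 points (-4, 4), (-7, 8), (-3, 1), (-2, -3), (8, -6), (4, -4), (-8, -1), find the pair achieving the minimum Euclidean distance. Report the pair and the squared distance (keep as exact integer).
Pair = ((-4, 4), (-3, 1)); squared distance = 10

Compute all C(7, 2) = 21 pairwise squared distances (x_i − x_j)² + (y_i − y_j)². The minimum is 10, attained by the pair ((-4, 4), (-3, 1)).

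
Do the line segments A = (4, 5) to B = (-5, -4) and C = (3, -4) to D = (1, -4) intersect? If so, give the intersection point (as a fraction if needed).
No (intersection of containing lines falls outside at least one segment)

Parametrize and solve: t = 1, s = 4. At least one of these is outside [0, 1], so the segments do not intersect.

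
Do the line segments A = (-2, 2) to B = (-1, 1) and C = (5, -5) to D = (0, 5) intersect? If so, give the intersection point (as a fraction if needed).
No (intersection of containing lines falls outside at least one segment)

Parametrize and solve: t = 7, s = 0. At least one of these is outside [0, 1], so the segments do not intersect.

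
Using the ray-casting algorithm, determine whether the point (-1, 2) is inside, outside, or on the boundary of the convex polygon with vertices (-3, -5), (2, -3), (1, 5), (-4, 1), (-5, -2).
The point (-1, 2) lies strictly inside the polygon

Cast a horizontal ray to the right from the query point and count how many polygon edges it crosses (each edge strictly once or zero times, handled with the usual half-open convention). 
Parity of crossings → odd ⇒ inside.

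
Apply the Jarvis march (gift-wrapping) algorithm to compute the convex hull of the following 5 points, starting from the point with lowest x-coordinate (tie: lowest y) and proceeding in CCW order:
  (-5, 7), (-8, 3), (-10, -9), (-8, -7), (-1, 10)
Hull (CCW) = [(-10, -9), (-8, -7), (-1, 10), (-5, 7), (-8, 3)]

Jarvis march: at each step, from the current hull vertex p, select the next vertex q as the point such that every other point lies strictly to the left of (or on) the directed line p → q. (Equivalently: for every other point r, the cross product (q − p) × (r − p) ≥ 0.)
Starting point (lowest x, tie lowest y): (-10, -9). Wrap until returning to start. Resulting hull: (-10, -9), (-8, -7), (-1, 10), (-5, 7), (-8, 3).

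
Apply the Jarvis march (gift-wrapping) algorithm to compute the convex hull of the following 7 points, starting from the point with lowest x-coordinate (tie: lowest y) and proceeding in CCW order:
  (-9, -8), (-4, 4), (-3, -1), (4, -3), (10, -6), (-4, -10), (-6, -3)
Hull (CCW) = [(-9, -8), (-4, -10), (10, -6), (-4, 4)]

Jarvis march: at each step, from the current hull vertex p, select the next vertex q as the point such that every other point lies strictly to the left of (or on) the directed line p → q. (Equivalently: for every other point r, the cross product (q − p) × (r − p) ≥ 0.)
Starting point (lowest x, tie lowest y): (-9, -8). Wrap until returning to start. Resulting hull: (-9, -8), (-4, -10), (10, -6), (-4, 4).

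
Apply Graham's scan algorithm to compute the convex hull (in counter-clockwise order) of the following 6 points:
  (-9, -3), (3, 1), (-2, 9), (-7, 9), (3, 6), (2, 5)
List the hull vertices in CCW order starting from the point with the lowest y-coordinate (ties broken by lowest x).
Hull (CCW) = [(-9, -3), (3, 1), (3, 6), (-2, 9), (-7, 9)]

Graham scan procedure:
  1. Find the pivot p₀ = point with lowest y (tie → lowest x): (-9, -3).
  2. Sort the remaining points by polar angle around p₀.
  3. Walk through sorted points, maintaining a stack; pop the top while the last three entries make a non-left turn (cross product ≤ 0).
  4. Final stack is the convex hull in CCW order: (-9, -3), (3, 1), (3, 6), (-2, 9), (-7, 9).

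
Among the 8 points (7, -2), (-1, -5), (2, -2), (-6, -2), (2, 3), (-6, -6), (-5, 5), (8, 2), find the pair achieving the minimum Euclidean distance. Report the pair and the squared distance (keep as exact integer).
Pair = ((-6, -2), (-6, -6)); squared distance = 16

Compute all C(8, 2) = 28 pairwise squared distances (x_i − x_j)² + (y_i − y_j)². The minimum is 16, attained by the pair ((-6, -2), (-6, -6)).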